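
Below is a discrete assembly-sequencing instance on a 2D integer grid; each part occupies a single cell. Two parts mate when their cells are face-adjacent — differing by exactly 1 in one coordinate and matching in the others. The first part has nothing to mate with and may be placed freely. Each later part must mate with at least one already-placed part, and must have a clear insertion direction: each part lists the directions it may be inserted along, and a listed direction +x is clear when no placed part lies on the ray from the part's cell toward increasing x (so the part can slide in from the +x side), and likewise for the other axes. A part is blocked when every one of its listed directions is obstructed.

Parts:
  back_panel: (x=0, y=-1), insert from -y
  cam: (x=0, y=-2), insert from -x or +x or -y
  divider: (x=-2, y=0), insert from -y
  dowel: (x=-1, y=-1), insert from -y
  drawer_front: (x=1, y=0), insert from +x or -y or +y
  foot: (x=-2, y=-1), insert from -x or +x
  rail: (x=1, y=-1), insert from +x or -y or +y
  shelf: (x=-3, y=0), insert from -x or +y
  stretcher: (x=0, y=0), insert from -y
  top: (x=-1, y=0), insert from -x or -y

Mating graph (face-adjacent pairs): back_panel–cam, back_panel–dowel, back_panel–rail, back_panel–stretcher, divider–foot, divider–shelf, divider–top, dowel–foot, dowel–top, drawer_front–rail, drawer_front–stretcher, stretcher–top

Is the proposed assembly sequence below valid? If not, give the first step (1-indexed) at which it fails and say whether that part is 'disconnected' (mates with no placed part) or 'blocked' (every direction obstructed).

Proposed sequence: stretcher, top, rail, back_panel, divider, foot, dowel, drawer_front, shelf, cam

Invalid at step 3 (disconnected)

1. stretcher@(0, 0) [-y clear] — {stretcher}
2. top@(-1, 0) [-x clear] — {stretcher, top}
3. rail@(1, -1) — no placed neighbour ⇒ disconnected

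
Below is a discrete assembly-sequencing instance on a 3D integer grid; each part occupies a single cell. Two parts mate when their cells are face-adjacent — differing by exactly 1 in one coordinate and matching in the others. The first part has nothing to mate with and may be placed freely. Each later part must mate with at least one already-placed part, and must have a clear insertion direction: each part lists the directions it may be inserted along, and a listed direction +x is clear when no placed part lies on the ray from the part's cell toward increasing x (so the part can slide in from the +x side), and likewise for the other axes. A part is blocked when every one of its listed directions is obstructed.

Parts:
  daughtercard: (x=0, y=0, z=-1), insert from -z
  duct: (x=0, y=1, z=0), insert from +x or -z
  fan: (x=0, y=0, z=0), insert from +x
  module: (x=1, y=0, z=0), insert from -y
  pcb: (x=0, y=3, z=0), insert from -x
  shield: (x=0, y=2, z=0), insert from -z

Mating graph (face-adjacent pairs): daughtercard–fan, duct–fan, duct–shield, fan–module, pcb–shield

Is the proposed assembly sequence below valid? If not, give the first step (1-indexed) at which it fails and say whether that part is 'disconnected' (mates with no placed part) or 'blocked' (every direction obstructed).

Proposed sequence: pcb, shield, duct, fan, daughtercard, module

Valid

1. pcb@(0, 3, 0) [-x clear] — {pcb}
2. shield@(0, 2, 0) [-z clear] — {pcb, shield}
3. duct@(0, 1, 0) [+x clear] — {duct, pcb, shield}
4. fan@(0, 0, 0) [+x clear] — {duct, fan, pcb, shield}
5. daughtercard@(0, 0, -1) [-z clear] — {daughtercard, duct, fan, pcb, shield}
6. module@(1, 0, 0) [-y clear] — {daughtercard, duct, fan, module, pcb, shield}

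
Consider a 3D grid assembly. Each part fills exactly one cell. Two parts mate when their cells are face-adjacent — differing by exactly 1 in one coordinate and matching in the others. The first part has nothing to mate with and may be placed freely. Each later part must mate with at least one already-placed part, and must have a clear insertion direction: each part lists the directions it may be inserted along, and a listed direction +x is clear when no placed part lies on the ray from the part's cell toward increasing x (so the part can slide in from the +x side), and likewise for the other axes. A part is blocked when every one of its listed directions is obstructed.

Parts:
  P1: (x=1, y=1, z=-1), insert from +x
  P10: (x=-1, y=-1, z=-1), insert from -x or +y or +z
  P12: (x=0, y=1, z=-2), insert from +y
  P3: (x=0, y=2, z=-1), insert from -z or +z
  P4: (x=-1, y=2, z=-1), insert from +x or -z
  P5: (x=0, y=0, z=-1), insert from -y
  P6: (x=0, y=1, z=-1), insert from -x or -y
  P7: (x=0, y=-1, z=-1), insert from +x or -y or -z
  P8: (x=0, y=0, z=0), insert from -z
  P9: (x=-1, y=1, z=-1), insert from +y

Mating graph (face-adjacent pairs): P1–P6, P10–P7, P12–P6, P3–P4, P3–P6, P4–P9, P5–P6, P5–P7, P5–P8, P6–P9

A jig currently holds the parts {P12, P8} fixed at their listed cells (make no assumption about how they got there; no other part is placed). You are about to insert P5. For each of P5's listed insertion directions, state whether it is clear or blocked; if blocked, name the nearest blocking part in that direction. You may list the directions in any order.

-y: ray from P5(0, 0, -1) has no placed part ⇒ clear

-y: clear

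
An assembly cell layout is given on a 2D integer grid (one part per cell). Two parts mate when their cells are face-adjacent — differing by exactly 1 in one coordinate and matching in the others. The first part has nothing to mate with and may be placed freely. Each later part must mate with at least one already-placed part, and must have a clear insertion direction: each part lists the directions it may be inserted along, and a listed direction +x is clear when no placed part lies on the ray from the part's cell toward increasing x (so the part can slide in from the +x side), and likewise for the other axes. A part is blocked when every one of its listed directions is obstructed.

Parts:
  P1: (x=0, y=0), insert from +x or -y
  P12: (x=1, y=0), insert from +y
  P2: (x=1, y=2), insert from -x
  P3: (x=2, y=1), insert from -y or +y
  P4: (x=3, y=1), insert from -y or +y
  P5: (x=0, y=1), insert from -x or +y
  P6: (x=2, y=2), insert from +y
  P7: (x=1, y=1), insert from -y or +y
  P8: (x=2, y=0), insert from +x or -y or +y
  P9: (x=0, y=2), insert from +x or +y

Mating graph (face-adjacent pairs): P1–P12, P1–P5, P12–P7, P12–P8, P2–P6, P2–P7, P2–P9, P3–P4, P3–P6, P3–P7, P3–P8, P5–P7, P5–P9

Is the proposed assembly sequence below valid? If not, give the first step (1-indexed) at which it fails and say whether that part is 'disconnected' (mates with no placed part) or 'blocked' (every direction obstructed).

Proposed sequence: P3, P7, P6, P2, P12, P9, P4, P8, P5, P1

1. P3@(2, 1) [-y clear] — {P3}
2. P7@(1, 1) [-y clear] — {P3, P7}
3. P6@(2, 2) [+y clear] — {P3, P6, P7}
4. P2@(1, 2) [-x clear] — {P2, P3, P6, P7}
5. P12@(1, 0) — +y all obstructed ⇒ blocked

Invalid at step 5 (blocked)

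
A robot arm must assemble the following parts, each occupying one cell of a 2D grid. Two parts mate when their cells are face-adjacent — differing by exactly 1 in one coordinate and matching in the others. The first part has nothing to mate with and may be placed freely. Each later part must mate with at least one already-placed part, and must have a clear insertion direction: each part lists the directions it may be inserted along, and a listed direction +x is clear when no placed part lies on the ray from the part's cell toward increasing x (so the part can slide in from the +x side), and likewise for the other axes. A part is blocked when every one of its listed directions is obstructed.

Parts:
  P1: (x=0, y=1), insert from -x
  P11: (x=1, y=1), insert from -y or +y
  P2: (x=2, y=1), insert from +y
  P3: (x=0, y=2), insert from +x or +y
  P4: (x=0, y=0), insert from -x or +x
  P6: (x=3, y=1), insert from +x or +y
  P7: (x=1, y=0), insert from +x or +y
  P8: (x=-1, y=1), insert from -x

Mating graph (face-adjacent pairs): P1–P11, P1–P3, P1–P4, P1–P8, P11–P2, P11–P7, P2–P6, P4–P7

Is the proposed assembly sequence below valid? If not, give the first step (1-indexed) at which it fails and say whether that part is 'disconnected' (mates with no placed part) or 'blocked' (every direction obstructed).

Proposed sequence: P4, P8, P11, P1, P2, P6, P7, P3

1. P4@(0, 0) [-x clear] — {P4}
2. P8@(-1, 1) — no placed neighbour ⇒ disconnected

Invalid at step 2 (disconnected)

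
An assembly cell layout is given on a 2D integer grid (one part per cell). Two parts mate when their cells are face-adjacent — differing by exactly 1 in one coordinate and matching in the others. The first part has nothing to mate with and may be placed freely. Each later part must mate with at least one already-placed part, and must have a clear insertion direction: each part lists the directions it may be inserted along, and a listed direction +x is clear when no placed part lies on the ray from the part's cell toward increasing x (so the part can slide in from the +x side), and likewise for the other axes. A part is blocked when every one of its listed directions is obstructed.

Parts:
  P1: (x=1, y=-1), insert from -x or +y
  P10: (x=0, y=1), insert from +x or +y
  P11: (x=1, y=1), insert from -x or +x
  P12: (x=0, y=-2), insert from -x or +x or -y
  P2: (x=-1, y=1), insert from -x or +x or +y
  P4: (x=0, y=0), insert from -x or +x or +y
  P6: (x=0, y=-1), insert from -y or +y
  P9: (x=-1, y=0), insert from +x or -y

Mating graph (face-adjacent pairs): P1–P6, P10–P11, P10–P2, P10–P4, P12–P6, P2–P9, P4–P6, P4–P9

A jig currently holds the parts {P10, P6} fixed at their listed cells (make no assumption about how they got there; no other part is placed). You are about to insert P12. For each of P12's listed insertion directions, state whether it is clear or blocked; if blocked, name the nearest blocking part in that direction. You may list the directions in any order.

-x: ray from P12(0, -2) has no placed part ⇒ clear
+x: ray from P12(0, -2) has no placed part ⇒ clear
-y: ray from P12(0, -2) has no placed part ⇒ clear

+x: clear; -x: clear; -y: clear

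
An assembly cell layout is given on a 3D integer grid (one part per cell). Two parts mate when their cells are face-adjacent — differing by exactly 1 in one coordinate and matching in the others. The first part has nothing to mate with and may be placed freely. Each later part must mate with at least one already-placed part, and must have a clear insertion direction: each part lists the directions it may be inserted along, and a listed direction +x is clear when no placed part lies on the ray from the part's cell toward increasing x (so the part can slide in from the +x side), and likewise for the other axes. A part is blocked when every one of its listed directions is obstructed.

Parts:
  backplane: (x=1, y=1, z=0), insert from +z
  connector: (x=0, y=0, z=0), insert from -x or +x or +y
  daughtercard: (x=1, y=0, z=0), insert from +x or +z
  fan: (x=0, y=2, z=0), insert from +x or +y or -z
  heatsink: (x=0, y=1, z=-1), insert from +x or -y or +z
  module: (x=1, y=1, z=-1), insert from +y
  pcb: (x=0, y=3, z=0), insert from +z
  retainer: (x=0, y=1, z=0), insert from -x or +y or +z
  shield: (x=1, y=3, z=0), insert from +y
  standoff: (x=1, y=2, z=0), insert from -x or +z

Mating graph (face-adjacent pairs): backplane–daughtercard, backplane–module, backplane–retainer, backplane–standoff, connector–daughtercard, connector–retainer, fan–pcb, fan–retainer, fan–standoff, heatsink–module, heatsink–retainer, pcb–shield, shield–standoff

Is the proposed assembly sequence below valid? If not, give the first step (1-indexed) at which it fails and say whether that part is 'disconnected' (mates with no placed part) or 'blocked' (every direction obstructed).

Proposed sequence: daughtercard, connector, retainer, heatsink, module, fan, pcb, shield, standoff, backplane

1. daughtercard@(1, 0, 0) [+x clear] — {daughtercard}
2. connector@(0, 0, 0) [-x clear] — {connector, daughtercard}
3. retainer@(0, 1, 0) [-x clear] — {connector, daughtercard, retainer}
4. heatsink@(0, 1, -1) [+x clear] — {connector, daughtercard, heatsink, retainer}
5. module@(1, 1, -1) [+y clear] — {connector, daughtercard, heatsink, module, retainer}
6. fan@(0, 2, 0) [+x clear] — {connector, daughtercard, fan, heatsink, module, retainer}
7. pcb@(0, 3, 0) [+z clear] — {connector, daughtercard, fan, heatsink, module, pcb, retainer}
8. shield@(1, 3, 0) [+y clear] — {connector, daughtercard, fan, heatsink, module, pcb, retainer, shield}
9. standoff@(1, 2, 0) [+z clear] — {connector, daughtercard, fan, heatsink, module, pcb, retainer, shield, standoff}
10. backplane@(1, 1, 0) [+z clear] — {backplane, connector, daughtercard, fan, heatsink, module, pcb, retainer, shield, standoff}

Valid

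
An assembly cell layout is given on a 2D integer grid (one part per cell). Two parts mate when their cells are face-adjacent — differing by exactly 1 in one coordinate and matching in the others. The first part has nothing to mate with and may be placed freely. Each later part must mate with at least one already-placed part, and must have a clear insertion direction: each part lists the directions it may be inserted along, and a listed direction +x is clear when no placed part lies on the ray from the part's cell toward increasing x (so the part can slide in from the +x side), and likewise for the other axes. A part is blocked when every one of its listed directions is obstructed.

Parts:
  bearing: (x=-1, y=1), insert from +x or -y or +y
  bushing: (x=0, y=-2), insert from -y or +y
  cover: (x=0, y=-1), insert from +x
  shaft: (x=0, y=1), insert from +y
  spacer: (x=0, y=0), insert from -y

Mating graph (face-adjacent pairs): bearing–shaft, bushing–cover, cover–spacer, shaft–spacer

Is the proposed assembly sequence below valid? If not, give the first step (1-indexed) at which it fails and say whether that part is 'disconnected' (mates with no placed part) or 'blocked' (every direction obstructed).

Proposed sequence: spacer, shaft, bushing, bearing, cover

1. spacer@(0, 0) [-y clear] — {spacer}
2. shaft@(0, 1) [+y clear] — {shaft, spacer}
3. bushing@(0, -2) — no placed neighbour ⇒ disconnected

Invalid at step 3 (disconnected)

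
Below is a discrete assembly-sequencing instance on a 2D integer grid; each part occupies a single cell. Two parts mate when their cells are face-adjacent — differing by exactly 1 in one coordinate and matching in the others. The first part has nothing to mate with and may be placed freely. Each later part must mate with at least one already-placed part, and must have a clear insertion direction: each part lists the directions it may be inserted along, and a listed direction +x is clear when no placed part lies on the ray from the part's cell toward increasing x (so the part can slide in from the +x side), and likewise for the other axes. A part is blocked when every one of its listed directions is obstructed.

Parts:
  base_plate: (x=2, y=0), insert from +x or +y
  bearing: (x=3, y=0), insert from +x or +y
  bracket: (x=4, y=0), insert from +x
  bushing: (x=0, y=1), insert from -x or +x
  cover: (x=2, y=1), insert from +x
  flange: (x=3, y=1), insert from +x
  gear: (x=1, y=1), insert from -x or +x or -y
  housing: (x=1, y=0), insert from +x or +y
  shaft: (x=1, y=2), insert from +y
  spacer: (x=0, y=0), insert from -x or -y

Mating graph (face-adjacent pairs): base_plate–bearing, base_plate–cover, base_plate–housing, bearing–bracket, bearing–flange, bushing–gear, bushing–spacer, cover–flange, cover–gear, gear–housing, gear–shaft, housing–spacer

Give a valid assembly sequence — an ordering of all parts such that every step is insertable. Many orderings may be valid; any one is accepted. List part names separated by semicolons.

cover; base_plate; housing; bearing; spacer; bracket; flange; gear; shaft; bushing

1. cover@(2, 1) [+x clear] — {cover}
2. base_plate@(2, 0) [+x clear] — {base_plate, cover}
3. housing@(1, 0) [+y clear] — {base_plate, cover, housing}
4. bearing@(3, 0) [+x clear] — {base_plate, bearing, cover, housing}
5. spacer@(0, 0) [-x clear] — {base_plate, bearing, cover, housing, spacer}
6. bracket@(4, 0) [+x clear] — {base_plate, bearing, bracket, cover, housing, spacer}
7. flange@(3, 1) [+x clear] — {base_plate, bearing, bracket, cover, flange, housing, spacer}
8. gear@(1, 1) [-x clear] — {base_plate, bearing, bracket, cover, flange, gear, housing, spacer}
9. shaft@(1, 2) [+y clear] — {base_plate, bearing, bracket, cover, flange, gear, housing, shaft, spacer}
10. bushing@(0, 1) [-x clear] — {base_plate, bearing, bracket, bushing, cover, flange, gear, housing, shaft, spacer}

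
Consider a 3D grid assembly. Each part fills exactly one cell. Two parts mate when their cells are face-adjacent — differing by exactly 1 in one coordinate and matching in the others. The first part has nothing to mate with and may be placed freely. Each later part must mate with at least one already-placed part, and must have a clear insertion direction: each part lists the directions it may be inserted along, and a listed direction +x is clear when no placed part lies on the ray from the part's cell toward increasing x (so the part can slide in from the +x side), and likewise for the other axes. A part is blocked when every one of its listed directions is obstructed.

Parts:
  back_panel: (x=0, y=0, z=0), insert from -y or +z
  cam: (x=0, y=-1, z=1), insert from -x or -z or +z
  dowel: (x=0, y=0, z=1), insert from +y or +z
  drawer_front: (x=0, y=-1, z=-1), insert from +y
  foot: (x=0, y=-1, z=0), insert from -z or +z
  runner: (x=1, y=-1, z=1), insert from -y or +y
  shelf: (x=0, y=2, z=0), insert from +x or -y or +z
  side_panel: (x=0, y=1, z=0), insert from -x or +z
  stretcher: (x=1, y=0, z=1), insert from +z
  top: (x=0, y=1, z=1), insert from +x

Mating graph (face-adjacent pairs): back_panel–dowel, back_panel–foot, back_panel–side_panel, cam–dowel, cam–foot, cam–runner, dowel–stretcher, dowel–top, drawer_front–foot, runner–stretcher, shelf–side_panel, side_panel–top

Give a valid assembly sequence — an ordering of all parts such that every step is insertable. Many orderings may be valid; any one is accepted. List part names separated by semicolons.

1. cam@(0, -1, 1) [-x clear] — {cam}
2. dowel@(0, 0, 1) [+y clear] — {cam, dowel}
3. runner@(1, -1, 1) [-y clear] — {cam, dowel, runner}
4. top@(0, 1, 1) [+x clear] — {cam, dowel, runner, top}
5. side_panel@(0, 1, 0) [-x clear] — {cam, dowel, runner, side_panel, top}
6. shelf@(0, 2, 0) [+x clear] — {cam, dowel, runner, shelf, side_panel, top}
7. back_panel@(0, 0, 0) [-y clear] — {back_panel, cam, dowel, runner, shelf, side_panel, top}
8. foot@(0, -1, 0) [-z clear] — {back_panel, cam, dowel, foot, runner, shelf, side_panel, top}
9. drawer_front@(0, -1, -1) [+y clear] — {back_panel, cam, dowel, drawer_front, foot, runner, shelf, side_panel, top}
10. stretcher@(1, 0, 1) [+z clear] — {back_panel, cam, dowel, drawer_front, foot, runner, shelf, side_panel, stretcher, top}

cam; dowel; runner; top; side_panel; shelf; back_panel; foot; drawer_front; stretcher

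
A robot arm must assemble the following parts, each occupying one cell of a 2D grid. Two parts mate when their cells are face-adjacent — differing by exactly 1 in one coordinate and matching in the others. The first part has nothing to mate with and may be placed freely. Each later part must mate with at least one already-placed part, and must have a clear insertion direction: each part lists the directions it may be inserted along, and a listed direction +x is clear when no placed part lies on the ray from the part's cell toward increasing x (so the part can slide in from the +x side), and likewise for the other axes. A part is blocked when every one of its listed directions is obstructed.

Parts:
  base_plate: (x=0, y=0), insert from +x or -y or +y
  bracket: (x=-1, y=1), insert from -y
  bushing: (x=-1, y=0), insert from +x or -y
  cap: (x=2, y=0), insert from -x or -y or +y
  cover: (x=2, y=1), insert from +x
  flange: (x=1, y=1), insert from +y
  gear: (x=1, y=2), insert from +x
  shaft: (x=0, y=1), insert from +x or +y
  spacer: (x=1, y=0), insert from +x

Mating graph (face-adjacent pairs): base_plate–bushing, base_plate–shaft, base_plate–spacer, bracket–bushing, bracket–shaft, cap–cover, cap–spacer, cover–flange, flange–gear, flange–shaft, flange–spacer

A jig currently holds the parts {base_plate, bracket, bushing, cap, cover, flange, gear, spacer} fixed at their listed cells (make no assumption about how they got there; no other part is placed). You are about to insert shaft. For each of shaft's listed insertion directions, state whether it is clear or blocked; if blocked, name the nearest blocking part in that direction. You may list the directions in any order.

+x: blocked by flange; +y: clear

+x: nearest on ray is flange@(1, 1) ⇒ blocked
+y: ray from shaft(0, 1) has no placed part ⇒ clear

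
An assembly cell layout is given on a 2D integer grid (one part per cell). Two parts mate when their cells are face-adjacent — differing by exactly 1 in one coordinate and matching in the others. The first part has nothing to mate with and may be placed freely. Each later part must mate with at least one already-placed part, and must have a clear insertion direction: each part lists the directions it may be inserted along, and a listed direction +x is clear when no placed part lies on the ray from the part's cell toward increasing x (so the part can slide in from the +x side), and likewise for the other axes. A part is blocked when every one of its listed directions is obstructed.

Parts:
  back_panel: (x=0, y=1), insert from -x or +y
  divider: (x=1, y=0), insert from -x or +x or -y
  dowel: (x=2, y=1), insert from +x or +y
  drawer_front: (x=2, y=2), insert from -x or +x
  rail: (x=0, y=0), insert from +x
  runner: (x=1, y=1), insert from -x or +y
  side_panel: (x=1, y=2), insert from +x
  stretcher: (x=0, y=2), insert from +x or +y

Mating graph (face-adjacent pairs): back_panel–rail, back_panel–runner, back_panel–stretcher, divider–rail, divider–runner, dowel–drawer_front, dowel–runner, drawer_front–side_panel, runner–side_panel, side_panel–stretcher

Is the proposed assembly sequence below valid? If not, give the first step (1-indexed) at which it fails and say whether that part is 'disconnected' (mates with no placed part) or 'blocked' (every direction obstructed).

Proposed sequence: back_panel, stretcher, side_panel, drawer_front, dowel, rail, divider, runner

1. back_panel@(0, 1) [-x clear] — {back_panel}
2. stretcher@(0, 2) [+x clear] — {back_panel, stretcher}
3. side_panel@(1, 2) [+x clear] — {back_panel, side_panel, stretcher}
4. drawer_front@(2, 2) [+x clear] — {back_panel, drawer_front, side_panel, stretcher}
5. dowel@(2, 1) [+x clear] — {back_panel, dowel, drawer_front, side_panel, stretcher}
6. rail@(0, 0) [+x clear] — {back_panel, dowel, drawer_front, rail, side_panel, stretcher}
7. divider@(1, 0) [+x clear] — {back_panel, divider, dowel, drawer_front, rail, side_panel, stretcher}
8. runner@(1, 1) — -x/+y all obstructed ⇒ blocked

Invalid at step 8 (blocked)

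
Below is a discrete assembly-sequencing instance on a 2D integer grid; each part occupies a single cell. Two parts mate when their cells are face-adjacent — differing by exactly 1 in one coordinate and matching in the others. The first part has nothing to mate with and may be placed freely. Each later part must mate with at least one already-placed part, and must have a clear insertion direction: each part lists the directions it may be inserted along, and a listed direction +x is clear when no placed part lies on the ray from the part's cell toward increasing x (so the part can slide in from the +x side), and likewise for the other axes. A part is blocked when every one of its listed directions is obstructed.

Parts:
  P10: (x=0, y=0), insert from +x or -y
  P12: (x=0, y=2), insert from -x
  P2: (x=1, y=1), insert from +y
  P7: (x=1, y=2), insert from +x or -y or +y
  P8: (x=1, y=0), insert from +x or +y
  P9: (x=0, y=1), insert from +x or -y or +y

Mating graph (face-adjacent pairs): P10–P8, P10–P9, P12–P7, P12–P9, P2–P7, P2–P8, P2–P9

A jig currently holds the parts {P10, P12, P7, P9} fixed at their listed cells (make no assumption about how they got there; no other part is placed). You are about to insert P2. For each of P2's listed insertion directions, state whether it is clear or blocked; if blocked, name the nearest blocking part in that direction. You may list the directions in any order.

+y: nearest on ray is P7@(1, 2) ⇒ blocked

+y: blocked by P7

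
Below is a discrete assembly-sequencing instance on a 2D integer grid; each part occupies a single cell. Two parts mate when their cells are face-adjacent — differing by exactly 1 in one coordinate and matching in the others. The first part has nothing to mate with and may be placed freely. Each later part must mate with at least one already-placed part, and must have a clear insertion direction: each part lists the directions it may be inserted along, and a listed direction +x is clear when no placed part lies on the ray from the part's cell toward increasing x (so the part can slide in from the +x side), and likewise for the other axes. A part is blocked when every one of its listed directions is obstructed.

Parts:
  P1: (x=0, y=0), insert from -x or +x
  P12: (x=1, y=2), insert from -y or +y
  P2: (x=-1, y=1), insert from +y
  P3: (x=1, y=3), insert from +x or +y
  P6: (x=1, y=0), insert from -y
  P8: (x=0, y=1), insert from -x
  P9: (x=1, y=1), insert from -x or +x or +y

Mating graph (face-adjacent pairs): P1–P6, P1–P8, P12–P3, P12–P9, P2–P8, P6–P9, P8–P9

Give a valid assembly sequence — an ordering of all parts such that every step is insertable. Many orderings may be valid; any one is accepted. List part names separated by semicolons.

1. P3@(1, 3) [+x clear] — {P3}
2. P12@(1, 2) [-y clear] — {P12, P3}
3. P9@(1, 1) [-x clear] — {P12, P3, P9}
4. P8@(0, 1) [-x clear] — {P12, P3, P8, P9}
5. P6@(1, 0) [-y clear] — {P12, P3, P6, P8, P9}
6. P1@(0, 0) [-x clear] — {P1, P12, P3, P6, P8, P9}
7. P2@(-1, 1) [+y clear] — {P1, P12, P2, P3, P6, P8, P9}

P3; P12; P9; P8; P6; P1; P2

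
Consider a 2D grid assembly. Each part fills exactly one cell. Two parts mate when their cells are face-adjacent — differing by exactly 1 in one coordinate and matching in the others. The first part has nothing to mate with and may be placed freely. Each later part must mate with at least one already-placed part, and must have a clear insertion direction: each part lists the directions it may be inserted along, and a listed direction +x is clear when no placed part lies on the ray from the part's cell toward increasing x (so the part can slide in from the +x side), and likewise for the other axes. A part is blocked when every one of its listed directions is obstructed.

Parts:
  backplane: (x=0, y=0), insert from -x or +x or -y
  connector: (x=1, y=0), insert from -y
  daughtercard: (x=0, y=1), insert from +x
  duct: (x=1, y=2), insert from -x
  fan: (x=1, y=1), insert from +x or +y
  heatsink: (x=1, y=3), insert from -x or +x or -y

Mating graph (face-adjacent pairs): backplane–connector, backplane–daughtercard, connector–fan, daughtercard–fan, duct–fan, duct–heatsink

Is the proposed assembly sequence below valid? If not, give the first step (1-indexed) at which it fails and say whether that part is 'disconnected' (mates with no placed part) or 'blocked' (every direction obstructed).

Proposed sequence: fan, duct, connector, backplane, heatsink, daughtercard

1. fan@(1, 1) [+x clear] — {fan}
2. duct@(1, 2) [-x clear] — {duct, fan}
3. connector@(1, 0) [-y clear] — {connector, duct, fan}
4. backplane@(0, 0) [-x clear] — {backplane, connector, duct, fan}
5. heatsink@(1, 3) [-x clear] — {backplane, connector, duct, fan, heatsink}
6. daughtercard@(0, 1) — +x all obstructed ⇒ blocked

Invalid at step 6 (blocked)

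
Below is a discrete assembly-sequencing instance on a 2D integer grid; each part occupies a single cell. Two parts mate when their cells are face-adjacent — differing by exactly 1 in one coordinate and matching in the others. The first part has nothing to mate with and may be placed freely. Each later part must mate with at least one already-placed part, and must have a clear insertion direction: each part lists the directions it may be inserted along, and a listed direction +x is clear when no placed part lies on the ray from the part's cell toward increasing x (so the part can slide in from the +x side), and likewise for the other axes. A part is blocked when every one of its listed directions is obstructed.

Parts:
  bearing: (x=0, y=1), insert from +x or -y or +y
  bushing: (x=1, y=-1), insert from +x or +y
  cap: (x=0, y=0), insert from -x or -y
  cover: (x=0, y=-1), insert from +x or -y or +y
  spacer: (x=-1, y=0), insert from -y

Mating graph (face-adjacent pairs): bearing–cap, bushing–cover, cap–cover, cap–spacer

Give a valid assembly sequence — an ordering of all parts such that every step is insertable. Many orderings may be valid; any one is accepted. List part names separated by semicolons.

1. bearing@(0, 1) [+x clear] — {bearing}
2. cap@(0, 0) [-x clear] — {bearing, cap}
3. cover@(0, -1) [+x clear] — {bearing, cap, cover}
4. bushing@(1, -1) [+x clear] — {bearing, bushing, cap, cover}
5. spacer@(-1, 0) [-y clear] — {bearing, bushing, cap, cover, spacer}

bearing; cap; cover; bushing; spacer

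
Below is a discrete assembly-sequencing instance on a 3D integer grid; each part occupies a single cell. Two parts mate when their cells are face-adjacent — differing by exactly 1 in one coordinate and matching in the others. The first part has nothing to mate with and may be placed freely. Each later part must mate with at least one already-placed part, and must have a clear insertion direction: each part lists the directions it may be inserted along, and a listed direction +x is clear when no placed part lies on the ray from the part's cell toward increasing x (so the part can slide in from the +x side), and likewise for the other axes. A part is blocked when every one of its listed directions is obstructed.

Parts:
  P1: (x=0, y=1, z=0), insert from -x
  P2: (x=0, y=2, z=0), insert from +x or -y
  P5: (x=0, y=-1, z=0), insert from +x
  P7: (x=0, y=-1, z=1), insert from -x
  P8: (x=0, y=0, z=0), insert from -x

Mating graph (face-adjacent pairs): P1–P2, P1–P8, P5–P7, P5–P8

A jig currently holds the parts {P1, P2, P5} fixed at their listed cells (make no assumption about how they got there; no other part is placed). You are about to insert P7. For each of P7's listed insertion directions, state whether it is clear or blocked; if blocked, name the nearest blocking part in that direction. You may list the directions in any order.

-x: clear

-x: ray from P7(0, -1, 1) has no placed part ⇒ clear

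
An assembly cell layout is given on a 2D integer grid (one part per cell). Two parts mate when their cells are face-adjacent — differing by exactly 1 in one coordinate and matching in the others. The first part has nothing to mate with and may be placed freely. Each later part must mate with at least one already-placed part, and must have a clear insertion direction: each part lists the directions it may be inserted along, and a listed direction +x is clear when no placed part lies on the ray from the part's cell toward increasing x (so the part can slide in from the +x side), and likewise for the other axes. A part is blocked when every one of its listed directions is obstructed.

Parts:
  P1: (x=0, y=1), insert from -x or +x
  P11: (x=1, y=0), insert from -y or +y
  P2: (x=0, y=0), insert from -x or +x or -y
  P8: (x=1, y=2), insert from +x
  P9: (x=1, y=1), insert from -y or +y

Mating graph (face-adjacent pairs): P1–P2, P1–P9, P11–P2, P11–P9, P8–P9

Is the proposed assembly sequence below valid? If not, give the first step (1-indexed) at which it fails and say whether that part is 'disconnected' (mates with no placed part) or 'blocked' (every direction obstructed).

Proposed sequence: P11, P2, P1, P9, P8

1. P11@(1, 0) [-y clear] — {P11}
2. P2@(0, 0) [-x clear] — {P11, P2}
3. P1@(0, 1) [-x clear] — {P1, P11, P2}
4. P9@(1, 1) [+y clear] — {P1, P11, P2, P9}
5. P8@(1, 2) [+x clear] — {P1, P11, P2, P8, P9}

Valid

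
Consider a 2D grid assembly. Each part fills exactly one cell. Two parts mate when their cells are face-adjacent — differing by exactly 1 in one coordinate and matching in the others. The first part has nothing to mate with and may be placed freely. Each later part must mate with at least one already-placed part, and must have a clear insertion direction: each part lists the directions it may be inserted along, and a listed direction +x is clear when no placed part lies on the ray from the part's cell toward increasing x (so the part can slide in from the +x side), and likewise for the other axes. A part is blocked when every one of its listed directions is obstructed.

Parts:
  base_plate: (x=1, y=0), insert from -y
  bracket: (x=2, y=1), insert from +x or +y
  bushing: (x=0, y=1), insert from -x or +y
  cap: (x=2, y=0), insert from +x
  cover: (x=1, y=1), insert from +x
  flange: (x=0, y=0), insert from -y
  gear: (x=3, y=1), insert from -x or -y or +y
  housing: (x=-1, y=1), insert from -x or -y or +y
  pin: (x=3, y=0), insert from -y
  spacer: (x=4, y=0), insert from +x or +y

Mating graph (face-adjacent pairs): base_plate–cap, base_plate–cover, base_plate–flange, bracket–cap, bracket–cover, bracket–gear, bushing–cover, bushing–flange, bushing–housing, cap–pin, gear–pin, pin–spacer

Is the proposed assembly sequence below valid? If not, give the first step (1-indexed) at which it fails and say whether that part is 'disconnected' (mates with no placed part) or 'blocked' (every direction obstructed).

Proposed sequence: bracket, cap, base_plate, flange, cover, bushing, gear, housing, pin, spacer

1. bracket@(2, 1) [+x clear] — {bracket}
2. cap@(2, 0) [+x clear] — {bracket, cap}
3. base_plate@(1, 0) [-y clear] — {base_plate, bracket, cap}
4. flange@(0, 0) [-y clear] — {base_plate, bracket, cap, flange}
5. cover@(1, 1) — +x all obstructed ⇒ blocked

Invalid at step 5 (blocked)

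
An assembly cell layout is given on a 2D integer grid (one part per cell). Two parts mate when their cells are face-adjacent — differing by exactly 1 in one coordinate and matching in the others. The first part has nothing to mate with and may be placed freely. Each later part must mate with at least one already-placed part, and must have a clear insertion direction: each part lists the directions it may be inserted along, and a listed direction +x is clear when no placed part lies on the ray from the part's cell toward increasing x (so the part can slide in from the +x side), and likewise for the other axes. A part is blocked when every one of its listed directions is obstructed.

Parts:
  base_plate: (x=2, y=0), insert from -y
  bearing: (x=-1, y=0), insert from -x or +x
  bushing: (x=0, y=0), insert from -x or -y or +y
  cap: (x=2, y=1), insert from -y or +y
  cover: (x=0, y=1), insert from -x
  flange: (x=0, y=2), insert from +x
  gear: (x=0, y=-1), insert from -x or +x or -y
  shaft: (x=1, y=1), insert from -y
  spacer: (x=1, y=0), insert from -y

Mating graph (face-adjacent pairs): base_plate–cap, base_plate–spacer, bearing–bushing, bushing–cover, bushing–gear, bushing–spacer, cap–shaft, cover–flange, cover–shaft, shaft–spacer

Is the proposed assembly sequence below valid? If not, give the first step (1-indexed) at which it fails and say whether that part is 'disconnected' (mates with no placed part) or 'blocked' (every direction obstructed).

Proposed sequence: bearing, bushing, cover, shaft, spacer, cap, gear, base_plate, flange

Valid

1. bearing@(-1, 0) [-x clear] — {bearing}
2. bushing@(0, 0) [-y clear] — {bearing, bushing}
3. cover@(0, 1) [-x clear] — {bearing, bushing, cover}
4. shaft@(1, 1) [-y clear] — {bearing, bushing, cover, shaft}
5. spacer@(1, 0) [-y clear] — {bearing, bushing, cover, shaft, spacer}
6. cap@(2, 1) [-y clear] — {bearing, bushing, cap, cover, shaft, spacer}
7. gear@(0, -1) [-x clear] — {bearing, bushing, cap, cover, gear, shaft, spacer}
8. base_plate@(2, 0) [-y clear] — {base_plate, bearing, bushing, cap, cover, gear, shaft, spacer}
9. flange@(0, 2) [+x clear] — {base_plate, bearing, bushing, cap, cover, flange, gear, shaft, spacer}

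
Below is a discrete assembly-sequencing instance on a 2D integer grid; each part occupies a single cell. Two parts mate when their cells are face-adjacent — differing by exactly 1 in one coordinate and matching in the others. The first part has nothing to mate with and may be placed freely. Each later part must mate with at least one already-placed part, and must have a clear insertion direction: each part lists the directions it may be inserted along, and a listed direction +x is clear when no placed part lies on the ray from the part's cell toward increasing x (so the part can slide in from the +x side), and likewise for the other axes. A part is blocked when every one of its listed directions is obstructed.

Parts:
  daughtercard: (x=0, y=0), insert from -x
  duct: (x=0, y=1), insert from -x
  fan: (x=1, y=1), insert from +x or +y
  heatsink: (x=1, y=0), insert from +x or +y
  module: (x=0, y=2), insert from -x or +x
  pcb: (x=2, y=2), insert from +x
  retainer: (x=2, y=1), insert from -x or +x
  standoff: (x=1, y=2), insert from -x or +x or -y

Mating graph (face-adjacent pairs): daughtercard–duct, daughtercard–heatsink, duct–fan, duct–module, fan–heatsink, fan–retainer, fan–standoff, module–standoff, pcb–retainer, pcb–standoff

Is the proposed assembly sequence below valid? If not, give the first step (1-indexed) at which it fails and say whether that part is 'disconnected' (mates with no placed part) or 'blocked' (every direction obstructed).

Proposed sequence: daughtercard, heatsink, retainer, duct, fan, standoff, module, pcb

1. daughtercard@(0, 0) [-x clear] — {daughtercard}
2. heatsink@(1, 0) [+x clear] — {daughtercard, heatsink}
3. retainer@(2, 1) — no placed neighbour ⇒ disconnected

Invalid at step 3 (disconnected)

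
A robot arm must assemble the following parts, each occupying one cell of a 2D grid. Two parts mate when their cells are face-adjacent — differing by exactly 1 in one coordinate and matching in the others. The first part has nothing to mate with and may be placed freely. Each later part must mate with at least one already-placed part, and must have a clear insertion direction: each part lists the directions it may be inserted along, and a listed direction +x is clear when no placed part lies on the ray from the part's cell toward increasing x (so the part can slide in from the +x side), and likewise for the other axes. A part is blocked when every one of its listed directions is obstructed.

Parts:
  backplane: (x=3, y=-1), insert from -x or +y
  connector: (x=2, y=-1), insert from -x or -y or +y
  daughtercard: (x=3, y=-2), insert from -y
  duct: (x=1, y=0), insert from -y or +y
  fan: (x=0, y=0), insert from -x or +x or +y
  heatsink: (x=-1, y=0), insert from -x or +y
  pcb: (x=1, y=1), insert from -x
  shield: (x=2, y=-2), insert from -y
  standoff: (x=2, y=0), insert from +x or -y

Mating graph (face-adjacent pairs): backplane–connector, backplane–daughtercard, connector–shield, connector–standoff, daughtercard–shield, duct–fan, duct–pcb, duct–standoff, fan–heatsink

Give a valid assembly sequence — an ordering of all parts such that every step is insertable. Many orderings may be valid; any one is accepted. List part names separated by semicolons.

standoff; connector; backplane; shield; daughtercard; duct; fan; pcb; heatsink

1. standoff@(2, 0) [+x clear] — {standoff}
2. connector@(2, -1) [-x clear] — {connector, standoff}
3. backplane@(3, -1) [+y clear] — {backplane, connector, standoff}
4. shield@(2, -2) [-y clear] — {backplane, connector, shield, standoff}
5. daughtercard@(3, -2) [-y clear] — {backplane, connector, daughtercard, shield, standoff}
6. duct@(1, 0) [-y clear] — {backplane, connector, daughtercard, duct, shield, standoff}
7. fan@(0, 0) [-x clear] — {backplane, connector, daughtercard, duct, fan, shield, standoff}
8. pcb@(1, 1) [-x clear] — {backplane, connector, daughtercard, duct, fan, pcb, shield, standoff}
9. heatsink@(-1, 0) [-x clear] — {backplane, connector, daughtercard, duct, fan, heatsink, pcb, shield, standoff}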